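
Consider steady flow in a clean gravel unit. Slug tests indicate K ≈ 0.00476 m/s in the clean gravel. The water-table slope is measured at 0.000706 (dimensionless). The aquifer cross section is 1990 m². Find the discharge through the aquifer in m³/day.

578

Convert K: 0.00476 m/s × 86400 = 411.3 m/day.
Hydraulic gradient i = 0.000706.
Darcy's law: Q = K · A · i = 411.3 × 1990 × 0.0007060 = 577.8 m³/day.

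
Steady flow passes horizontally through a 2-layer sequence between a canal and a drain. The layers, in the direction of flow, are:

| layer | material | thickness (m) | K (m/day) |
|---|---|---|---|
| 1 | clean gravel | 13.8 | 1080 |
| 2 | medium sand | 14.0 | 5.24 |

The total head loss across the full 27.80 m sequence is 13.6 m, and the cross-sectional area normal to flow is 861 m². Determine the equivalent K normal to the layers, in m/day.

10.4

Flow is perpendicular to layering, so the layers act in series and the equivalent K is the thickness-weighted harmonic mean.
Total thickness L = 13.8 + 14.0 = 27.80 m.
Σ(b_i/K_i) = 13.8/1080 + 14.0/5.24 = 2.685 d.
K_eq = L / Σ(b_i/K_i) = 27.80 / 2.685 = 10.36 m/day.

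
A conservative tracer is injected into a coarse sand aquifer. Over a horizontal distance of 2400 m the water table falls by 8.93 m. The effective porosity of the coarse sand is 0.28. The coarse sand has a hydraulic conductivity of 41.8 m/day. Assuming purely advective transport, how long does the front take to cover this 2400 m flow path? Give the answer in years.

11.8

Hydraulic gradient i = Δh / L = 8.93 / 2400 = 0.003721.
Darcy flux q = K · i = 41.80 × 0.003721 = 0.1555 m/day.
Seepage velocity v = q / n_e = 0.1555 / 0.28 = 0.5555 m/day.
Travel time t = L / v = 2400 / 0.5555 = 4321 days = 11.83 years.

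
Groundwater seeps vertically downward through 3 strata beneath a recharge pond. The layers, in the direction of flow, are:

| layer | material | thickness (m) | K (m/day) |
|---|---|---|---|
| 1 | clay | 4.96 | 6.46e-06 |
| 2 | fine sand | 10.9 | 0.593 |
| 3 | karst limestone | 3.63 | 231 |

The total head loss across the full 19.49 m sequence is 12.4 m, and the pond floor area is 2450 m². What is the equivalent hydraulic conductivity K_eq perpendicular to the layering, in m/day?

2.54e-05

Flow is perpendicular to layering, so the layers act in series and the equivalent K is the thickness-weighted harmonic mean.
Total thickness L = 4.96 + 10.9 + 3.63 = 19.49 m.
Σ(b_i/K_i) = 4.96/6.46e-06 + 10.9/0.593 + 3.63/231 = 7.678e+05 d.
K_eq = L / Σ(b_i/K_i) = 19.49 / 7.678e+05 = 2.538e-05 m/day.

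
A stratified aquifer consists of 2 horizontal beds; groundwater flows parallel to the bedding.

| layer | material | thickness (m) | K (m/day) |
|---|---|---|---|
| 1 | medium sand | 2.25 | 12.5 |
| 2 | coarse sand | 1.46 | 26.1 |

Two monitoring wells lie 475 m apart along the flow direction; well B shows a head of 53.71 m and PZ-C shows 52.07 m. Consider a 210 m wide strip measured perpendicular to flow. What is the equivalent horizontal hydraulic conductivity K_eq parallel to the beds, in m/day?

Flow is parallel to layering, so each bed carries its own Darcy discharge and the transmissivities add.
Σ(K_i·b_i) = 12.5×2.25 + 26.1×1.46 = 66.23 m²/day.
Total thickness b = 3.710 m, so K_eq = Σ(K_i·b_i)/b = 17.85 m/day.

17.9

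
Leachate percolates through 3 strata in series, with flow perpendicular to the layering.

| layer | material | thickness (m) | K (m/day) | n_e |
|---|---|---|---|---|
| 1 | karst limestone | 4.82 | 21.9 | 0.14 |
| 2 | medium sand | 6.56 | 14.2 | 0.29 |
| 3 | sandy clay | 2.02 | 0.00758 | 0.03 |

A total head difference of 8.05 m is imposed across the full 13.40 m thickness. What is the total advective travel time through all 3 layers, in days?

With flow normal to the layers, continuity requires the same specific discharge q through every layer.
Σ(b_i/K_i) = 4.82/21.9 + 6.56/14.2 + 2.02/0.00758 = 267.2 d.
q = Δh / Σ(b_i/K_i) = 8.05 / 267.2 = 0.03013 m/day.
In each layer the seepage velocity is v_i = q/n_i, so the layer transit time is t_i = b_i·n_i / q:
  layer 1 (karst limestone): t_1 = 4.82 × 0.14 / 0.03013 = 22.40 d
  layer 2 (medium sand): t_2 = 6.56 × 0.29 / 0.03013 = 63.14 d
  layer 3 (sandy clay): t_3 = 2.02 × 0.03 / 0.03013 = 2.011 d
Total t = Σ t_i = 87.55 days.

87.5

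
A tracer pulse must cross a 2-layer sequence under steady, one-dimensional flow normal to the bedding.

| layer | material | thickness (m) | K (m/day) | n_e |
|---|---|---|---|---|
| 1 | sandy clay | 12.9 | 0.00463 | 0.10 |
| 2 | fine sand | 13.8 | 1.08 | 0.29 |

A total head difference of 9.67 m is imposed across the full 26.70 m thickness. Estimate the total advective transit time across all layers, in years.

With flow normal to the layers, continuity requires the same specific discharge q through every layer.
Σ(b_i/K_i) = 12.9/0.00463 + 13.8/1.08 = 2799 d.
q = Δh / Σ(b_i/K_i) = 9.67 / 2799 = 0.003455 m/day.
In each layer the seepage velocity is v_i = q/n_i, so the layer transit time is t_i = b_i·n_i / q:
  layer 1 (sandy clay): t_1 = 12.9 × 0.10 / 0.003455 = 373.4 d
  layer 2 (fine sand): t_2 = 13.8 × 0.29 / 0.003455 = 1158 d
Total t = Σ t_i = 1532 days = 4.194 years.

4.19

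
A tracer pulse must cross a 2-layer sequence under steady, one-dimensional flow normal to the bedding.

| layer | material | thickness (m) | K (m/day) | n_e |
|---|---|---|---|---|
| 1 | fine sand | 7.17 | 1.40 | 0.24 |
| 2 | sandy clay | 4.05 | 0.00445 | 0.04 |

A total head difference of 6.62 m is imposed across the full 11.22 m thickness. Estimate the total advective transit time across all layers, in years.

0.713

With flow normal to the layers, continuity requires the same specific discharge q through every layer.
Σ(b_i/K_i) = 7.17/1.40 + 4.05/0.00445 = 915.2 d.
q = Δh / Σ(b_i/K_i) = 6.62 / 915.2 = 0.007233 m/day.
In each layer the seepage velocity is v_i = q/n_i, so the layer transit time is t_i = b_i·n_i / q:
  layer 1 (fine sand): t_1 = 7.17 × 0.24 / 0.007233 = 237.9 d
  layer 2 (sandy clay): t_2 = 4.05 × 0.04 / 0.007233 = 22.40 d
Total t = Σ t_i = 260.3 days = 0.7127 years.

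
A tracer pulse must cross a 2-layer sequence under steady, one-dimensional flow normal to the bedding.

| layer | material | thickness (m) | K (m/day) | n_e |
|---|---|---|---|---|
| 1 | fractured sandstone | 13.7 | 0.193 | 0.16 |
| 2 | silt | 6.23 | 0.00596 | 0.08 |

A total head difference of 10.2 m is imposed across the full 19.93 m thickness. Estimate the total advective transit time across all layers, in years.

0.806

With flow normal to the layers, continuity requires the same specific discharge q through every layer.
Σ(b_i/K_i) = 13.7/0.193 + 6.23/0.00596 = 1116 d.
q = Δh / Σ(b_i/K_i) = 10.2 / 1116 = 0.009137 m/day.
In each layer the seepage velocity is v_i = q/n_i, so the layer transit time is t_i = b_i·n_i / q:
  layer 1 (fractured sandstone): t_1 = 13.7 × 0.16 / 0.009137 = 239.9 d
  layer 2 (silt): t_2 = 6.23 × 0.08 / 0.009137 = 54.54 d
Total t = Σ t_i = 294.4 days = 0.8061 years.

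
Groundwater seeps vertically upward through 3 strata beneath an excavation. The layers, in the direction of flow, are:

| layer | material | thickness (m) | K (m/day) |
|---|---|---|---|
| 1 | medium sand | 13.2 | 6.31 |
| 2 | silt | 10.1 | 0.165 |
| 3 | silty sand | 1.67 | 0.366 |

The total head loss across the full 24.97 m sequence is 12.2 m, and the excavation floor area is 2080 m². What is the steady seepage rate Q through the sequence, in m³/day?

Flow is perpendicular to layering, so the layers act in series and the equivalent K is the thickness-weighted harmonic mean.
Total thickness L = 13.2 + 10.1 + 1.67 = 24.97 m.
Σ(b_i/K_i) = 13.2/6.31 + 10.1/0.165 + 1.67/0.366 = 67.87 d.
K_eq = L / Σ(b_i/K_i) = 24.97 / 67.87 = 0.3679 m/day.
Q = K_eq · A · (Δh/L) = 0.3679 × 2080 × (12.2/24.97) = 373.9 m³/day.

374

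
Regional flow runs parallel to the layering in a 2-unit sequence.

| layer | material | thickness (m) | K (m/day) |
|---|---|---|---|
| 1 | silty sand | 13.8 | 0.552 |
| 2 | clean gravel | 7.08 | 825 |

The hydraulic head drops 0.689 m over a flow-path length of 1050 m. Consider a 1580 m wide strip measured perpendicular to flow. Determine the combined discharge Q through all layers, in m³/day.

Flow is parallel to layering, so each bed carries its own Darcy discharge and the transmissivities add.
Σ(K_i·b_i) = 0.552×13.8 + 825×7.08 = 5849 m²/day.
Hydraulic gradient i = Δh / L = 0.689 / 1050 = 0.0006562.
Q = Σ(K_i·b_i) · W · i = 5849 × 1580 × 0.0006562 = 6064 m³/day.

6060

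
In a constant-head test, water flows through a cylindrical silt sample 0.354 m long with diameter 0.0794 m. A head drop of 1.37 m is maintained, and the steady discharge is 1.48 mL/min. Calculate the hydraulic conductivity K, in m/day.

Cross-sectional area A = π·(d/2)² = π × (0.0794/2)² = 0.004951 m².
Convert discharge: 1.48 mL/min = 2.467e-08 m³/s.
Darcy's law rearranged: K = Q·L / (A·Δh) = 2.467e-08 × 0.354 / (0.004951 × 1.37) = 1.287e-06 m/s = 0.1112 m/day.

0.111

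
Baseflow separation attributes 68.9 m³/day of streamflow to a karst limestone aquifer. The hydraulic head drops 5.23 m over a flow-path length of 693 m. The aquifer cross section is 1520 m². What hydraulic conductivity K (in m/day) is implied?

Hydraulic gradient i = Δh / L = 5.23 / 693 = 0.007547.
From Q = K·A·i, K = Q / (A·i) = 68.9 / (1520 × 0.007547) = 6.006 m/day.

6.01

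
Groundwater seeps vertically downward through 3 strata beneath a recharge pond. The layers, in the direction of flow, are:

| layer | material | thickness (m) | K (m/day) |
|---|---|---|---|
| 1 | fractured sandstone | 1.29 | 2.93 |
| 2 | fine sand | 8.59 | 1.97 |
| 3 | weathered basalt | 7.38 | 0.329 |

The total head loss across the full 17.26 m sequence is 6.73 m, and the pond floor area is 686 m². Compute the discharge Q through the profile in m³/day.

Flow is perpendicular to layering, so the layers act in series and the equivalent K is the thickness-weighted harmonic mean.
Total thickness L = 1.29 + 8.59 + 7.38 = 17.26 m.
Σ(b_i/K_i) = 1.29/2.93 + 8.59/1.97 + 7.38/0.329 = 27.23 d.
K_eq = L / Σ(b_i/K_i) = 17.26 / 27.23 = 0.6338 m/day.
Q = K_eq · A · (Δh/L) = 0.6338 × 686 × (6.73/17.26) = 169.5 m³/day.

170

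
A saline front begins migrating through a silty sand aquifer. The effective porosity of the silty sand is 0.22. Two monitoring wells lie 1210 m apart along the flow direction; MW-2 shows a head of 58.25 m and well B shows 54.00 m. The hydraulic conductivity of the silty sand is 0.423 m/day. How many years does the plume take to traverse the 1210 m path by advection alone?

Hydraulic gradient i = (58.25 − 54.00) / 1210 = 4.25 / 1210 = 0.003512.
Darcy flux q = K · i = 0.4230 × 0.003512 = 0.001486 m/day.
Seepage velocity v = q / n_e = 0.001486 / 0.22 = 0.006753 m/day.
Travel time t = L / v = 1210 / 0.006753 = 1.792e+05 days = 490.5 years.

491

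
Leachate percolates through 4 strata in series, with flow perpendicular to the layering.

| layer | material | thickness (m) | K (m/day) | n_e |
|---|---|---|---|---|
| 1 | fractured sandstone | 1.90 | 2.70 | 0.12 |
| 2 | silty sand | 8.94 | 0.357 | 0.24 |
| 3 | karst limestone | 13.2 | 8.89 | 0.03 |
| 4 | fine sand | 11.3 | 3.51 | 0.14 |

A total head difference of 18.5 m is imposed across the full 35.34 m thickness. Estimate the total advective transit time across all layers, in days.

With flow normal to the layers, continuity requires the same specific discharge q through every layer.
Σ(b_i/K_i) = 1.90/2.70 + 8.94/0.357 + 13.2/8.89 + 11.3/3.51 = 30.45 d.
q = Δh / Σ(b_i/K_i) = 18.5 / 30.45 = 0.6076 m/day.
In each layer the seepage velocity is v_i = q/n_i, so the layer transit time is t_i = b_i·n_i / q:
  layer 1 (fractured sandstone): t_1 = 1.90 × 0.12 / 0.6076 = 0.3753 d
  layer 2 (silty sand): t_2 = 8.94 × 0.24 / 0.6076 = 3.532 d
  layer 3 (karst limestone): t_3 = 13.2 × 0.03 / 0.6076 = 0.6518 d
  layer 4 (fine sand): t_4 = 11.3 × 0.14 / 0.6076 = 2.604 d
Total t = Σ t_i = 7.162 days.

7.16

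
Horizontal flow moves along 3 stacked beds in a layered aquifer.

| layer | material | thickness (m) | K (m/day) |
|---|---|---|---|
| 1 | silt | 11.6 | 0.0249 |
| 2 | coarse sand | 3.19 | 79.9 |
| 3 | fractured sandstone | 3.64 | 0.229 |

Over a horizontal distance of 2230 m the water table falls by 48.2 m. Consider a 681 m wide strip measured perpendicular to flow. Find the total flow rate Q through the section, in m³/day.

3770

Flow is parallel to layering, so each bed carries its own Darcy discharge and the transmissivities add.
Σ(K_i·b_i) = 0.0249×11.6 + 79.9×3.19 + 0.229×3.64 = 256.0 m²/day.
Hydraulic gradient i = Δh / L = 48.2 / 2230 = 0.02161.
Q = Σ(K_i·b_i) · W · i = 256.0 × 681 × 0.02161 = 3768 m³/day.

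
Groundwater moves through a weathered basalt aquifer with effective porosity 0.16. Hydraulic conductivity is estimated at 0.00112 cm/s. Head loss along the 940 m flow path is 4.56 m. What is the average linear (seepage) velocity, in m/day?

Convert K: 0.00112 cm/s × 864 = 0.9677 m/day.
Hydraulic gradient i = Δh / L = 4.56 / 940 = 0.004851.
Darcy flux q = K · i = 0.9677 × 0.004851 = 0.004694 m/day.
Seepage velocity v = q / n_e = 0.004694 / 0.16 = 0.02934 m/day.

0.0293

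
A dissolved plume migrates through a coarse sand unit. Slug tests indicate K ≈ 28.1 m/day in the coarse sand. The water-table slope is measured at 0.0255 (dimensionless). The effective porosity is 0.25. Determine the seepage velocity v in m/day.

Hydraulic gradient i = 0.0255.
Darcy flux q = K · i = 28.10 × 0.02550 = 0.7166 m/day.
Seepage velocity v = q / n_e = 0.7166 / 0.25 = 2.866 m/day.

2.87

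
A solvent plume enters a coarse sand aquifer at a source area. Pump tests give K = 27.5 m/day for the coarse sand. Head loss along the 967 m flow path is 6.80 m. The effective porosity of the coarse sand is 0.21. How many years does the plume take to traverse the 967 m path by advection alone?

Hydraulic gradient i = Δh / L = 6.80 / 967 = 0.007032.
Darcy flux q = K · i = 27.50 × 0.007032 = 0.1934 m/day.
Seepage velocity v = q / n_e = 0.1934 / 0.21 = 0.9209 m/day.
Travel time t = L / v = 967 / 0.9209 = 1050 days = 2.875 years.

2.88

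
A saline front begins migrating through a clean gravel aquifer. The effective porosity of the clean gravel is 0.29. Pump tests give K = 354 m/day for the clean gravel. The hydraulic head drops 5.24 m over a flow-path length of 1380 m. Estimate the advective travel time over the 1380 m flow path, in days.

298

Hydraulic gradient i = Δh / L = 5.24 / 1380 = 0.003797.
Darcy flux q = K · i = 354.0 × 0.003797 = 1.344 m/day.
Seepage velocity v = q / n_e = 1.344 / 0.29 = 4.635 m/day.
Travel time t = L / v = 1380 / 4.635 = 297.7 days.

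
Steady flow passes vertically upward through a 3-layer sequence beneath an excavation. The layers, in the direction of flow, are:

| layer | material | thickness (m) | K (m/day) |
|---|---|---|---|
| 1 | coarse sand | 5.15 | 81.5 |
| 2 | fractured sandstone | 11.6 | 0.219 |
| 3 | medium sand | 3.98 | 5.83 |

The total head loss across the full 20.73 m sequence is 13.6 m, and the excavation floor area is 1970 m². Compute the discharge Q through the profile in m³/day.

Flow is perpendicular to layering, so the layers act in series and the equivalent K is the thickness-weighted harmonic mean.
Total thickness L = 5.15 + 11.6 + 3.98 = 20.73 m.
Σ(b_i/K_i) = 5.15/81.5 + 11.6/0.219 + 3.98/5.83 = 53.71 d.
K_eq = L / Σ(b_i/K_i) = 20.73 / 53.71 = 0.3859 m/day.
Q = K_eq · A · (Δh/L) = 0.3859 × 1970 × (13.6/20.73) = 498.8 m³/day.

499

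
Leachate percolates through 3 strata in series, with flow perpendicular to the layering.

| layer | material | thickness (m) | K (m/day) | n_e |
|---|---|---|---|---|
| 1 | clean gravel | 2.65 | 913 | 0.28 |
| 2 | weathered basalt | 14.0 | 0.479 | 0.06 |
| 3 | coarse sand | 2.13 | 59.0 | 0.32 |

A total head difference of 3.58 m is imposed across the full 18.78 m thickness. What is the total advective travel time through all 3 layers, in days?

18.5

With flow normal to the layers, continuity requires the same specific discharge q through every layer.
Σ(b_i/K_i) = 2.65/913 + 14.0/0.479 + 2.13/59.0 = 29.27 d.
q = Δh / Σ(b_i/K_i) = 3.58 / 29.27 = 0.1223 m/day.
In each layer the seepage velocity is v_i = q/n_i, so the layer transit time is t_i = b_i·n_i / q:
  layer 1 (clean gravel): t_1 = 2.65 × 0.28 / 0.1223 = 6.066 d
  layer 2 (weathered basalt): t_2 = 14.0 × 0.06 / 0.1223 = 6.867 d
  layer 3 (coarse sand): t_3 = 2.13 × 0.32 / 0.1223 = 5.572 d
Total t = Σ t_i = 18.50 days.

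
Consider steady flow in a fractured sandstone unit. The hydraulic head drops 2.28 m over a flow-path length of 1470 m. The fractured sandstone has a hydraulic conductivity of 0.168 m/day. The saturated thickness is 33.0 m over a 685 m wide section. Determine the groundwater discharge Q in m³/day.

Cross-sectional area A = 685 × 33.0 = 22605 m².
Hydraulic gradient i = Δh / L = 2.28 / 1470 = 0.001551.
Darcy's law: Q = K · A · i = 0.1680 × 22605 × 0.001551 = 5.890 m³/day.

5.89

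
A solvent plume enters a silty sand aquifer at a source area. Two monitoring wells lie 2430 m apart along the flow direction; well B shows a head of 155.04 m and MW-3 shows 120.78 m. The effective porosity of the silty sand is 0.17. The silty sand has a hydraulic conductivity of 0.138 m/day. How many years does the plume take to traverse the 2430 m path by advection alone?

Hydraulic gradient i = (155.04 − 120.78) / 2430 = 34.26 / 2430 = 0.01410.
Darcy flux q = K · i = 0.1380 × 0.01410 = 0.001946 m/day.
Seepage velocity v = q / n_e = 0.001946 / 0.17 = 0.01144 m/day.
Travel time t = L / v = 2430 / 0.01144 = 2.123e+05 days = 581.3 years.

581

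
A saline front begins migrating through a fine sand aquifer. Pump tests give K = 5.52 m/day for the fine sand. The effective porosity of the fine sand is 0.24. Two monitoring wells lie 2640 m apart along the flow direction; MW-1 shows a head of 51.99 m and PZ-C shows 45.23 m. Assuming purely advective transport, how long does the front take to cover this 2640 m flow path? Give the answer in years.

Hydraulic gradient i = (51.99 − 45.23) / 2640 = 6.76 / 2640 = 0.002561.
Darcy flux q = K · i = 5.520 × 0.002561 = 0.01413 m/day.
Seepage velocity v = q / n_e = 0.01413 / 0.24 = 0.05889 m/day.
Travel time t = L / v = 2640 / 0.05889 = 44826 days = 122.7 years.

123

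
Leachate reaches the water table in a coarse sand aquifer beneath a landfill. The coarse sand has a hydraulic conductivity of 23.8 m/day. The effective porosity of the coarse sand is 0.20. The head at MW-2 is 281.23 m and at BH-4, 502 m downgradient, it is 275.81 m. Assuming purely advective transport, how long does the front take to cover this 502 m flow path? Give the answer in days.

391

Hydraulic gradient i = (281.23 − 275.81) / 502 = 5.42 / 502 = 0.01080.
Darcy flux q = K · i = 23.80 × 0.01080 = 0.2570 m/day.
Seepage velocity v = q / n_e = 0.2570 / 0.20 = 1.285 m/day.
Travel time t = L / v = 502 / 1.285 = 390.7 days.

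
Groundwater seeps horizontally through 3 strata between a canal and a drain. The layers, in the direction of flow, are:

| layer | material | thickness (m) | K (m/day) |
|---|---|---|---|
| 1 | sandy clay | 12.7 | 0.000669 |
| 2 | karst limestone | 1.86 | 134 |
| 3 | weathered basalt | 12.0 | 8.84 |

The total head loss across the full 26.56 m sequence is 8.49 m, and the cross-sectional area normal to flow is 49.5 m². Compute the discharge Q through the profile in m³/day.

0.0221

Flow is perpendicular to layering, so the layers act in series and the equivalent K is the thickness-weighted harmonic mean.
Total thickness L = 12.7 + 1.86 + 12.0 = 26.56 m.
Σ(b_i/K_i) = 12.7/0.000669 + 1.86/134 + 12.0/8.84 = 18985 d.
K_eq = L / Σ(b_i/K_i) = 26.56 / 18985 = 0.001399 m/day.
Q = K_eq · A · (Δh/L) = 0.001399 × 49.5 × (8.49/26.56) = 0.02214 m³/day.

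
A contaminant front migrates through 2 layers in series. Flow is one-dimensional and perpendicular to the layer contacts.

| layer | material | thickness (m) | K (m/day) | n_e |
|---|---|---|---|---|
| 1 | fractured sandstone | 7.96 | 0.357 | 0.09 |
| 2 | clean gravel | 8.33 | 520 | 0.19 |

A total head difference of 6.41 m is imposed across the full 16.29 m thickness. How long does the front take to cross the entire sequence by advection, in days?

8.00

With flow normal to the layers, continuity requires the same specific discharge q through every layer.
Σ(b_i/K_i) = 7.96/0.357 + 8.33/520 = 22.31 d.
q = Δh / Σ(b_i/K_i) = 6.41 / 22.31 = 0.2873 m/day.
In each layer the seepage velocity is v_i = q/n_i, so the layer transit time is t_i = b_i·n_i / q:
  layer 1 (fractured sandstone): t_1 = 7.96 × 0.09 / 0.2873 = 2.494 d
  layer 2 (clean gravel): t_2 = 8.33 × 0.19 / 0.2873 = 5.509 d
Total t = Σ t_i = 8.003 days.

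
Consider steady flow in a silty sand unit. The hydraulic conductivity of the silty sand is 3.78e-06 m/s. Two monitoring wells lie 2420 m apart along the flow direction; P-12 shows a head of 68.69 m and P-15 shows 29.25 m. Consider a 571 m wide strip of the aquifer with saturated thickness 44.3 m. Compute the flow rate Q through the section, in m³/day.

135

Convert K: 3.78e-06 m/s × 86400 = 0.3266 m/day.
Cross-sectional area A = 571 × 44.3 = 25295 m².
Hydraulic gradient i = (68.69 − 29.25) / 2420 = 39.44 / 2420 = 0.01630.
Darcy's law: Q = K · A · i = 0.3266 × 25295 × 0.01630 = 134.6 m³/day.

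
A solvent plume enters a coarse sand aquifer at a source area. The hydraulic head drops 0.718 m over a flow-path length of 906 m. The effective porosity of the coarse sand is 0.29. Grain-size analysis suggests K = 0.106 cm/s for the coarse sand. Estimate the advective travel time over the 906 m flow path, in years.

9.91

Convert K: 0.106 cm/s × 864 = 91.58 m/day.
Hydraulic gradient i = Δh / L = 0.718 / 906 = 0.0007925.
Darcy flux q = K · i = 91.58 × 0.0007925 = 0.07258 m/day.
Seepage velocity v = q / n_e = 0.07258 / 0.29 = 0.2503 m/day.
Travel time t = L / v = 906 / 0.2503 = 3620 days = 9.911 years.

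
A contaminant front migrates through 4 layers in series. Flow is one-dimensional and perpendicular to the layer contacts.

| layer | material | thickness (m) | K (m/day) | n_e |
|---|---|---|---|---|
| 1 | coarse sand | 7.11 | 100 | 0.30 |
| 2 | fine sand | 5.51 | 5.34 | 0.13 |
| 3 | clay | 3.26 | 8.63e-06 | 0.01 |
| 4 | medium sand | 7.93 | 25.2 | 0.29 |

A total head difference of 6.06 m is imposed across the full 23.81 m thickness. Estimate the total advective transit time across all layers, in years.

884

With flow normal to the layers, continuity requires the same specific discharge q through every layer.
Σ(b_i/K_i) = 7.11/100 + 5.51/5.34 + 3.26/8.63e-06 + 7.93/25.2 = 3.778e+05 d.
q = Δh / Σ(b_i/K_i) = 6.06 / 3.778e+05 = 1.604e-05 m/day.
In each layer the seepage velocity is v_i = q/n_i, so the layer transit time is t_i = b_i·n_i / q:
  layer 1 (coarse sand): t_1 = 7.11 × 0.30 / 1.604e-05 = 1.330e+05 d
  layer 2 (fine sand): t_2 = 5.51 × 0.13 / 1.604e-05 = 44651 d
  layer 3 (clay): t_3 = 3.26 × 0.01 / 1.604e-05 = 2032 d
  layer 4 (medium sand): t_4 = 7.93 × 0.29 / 1.604e-05 = 1.434e+05 d
Total t = Σ t_i = 3.230e+05 days = 884.3 years.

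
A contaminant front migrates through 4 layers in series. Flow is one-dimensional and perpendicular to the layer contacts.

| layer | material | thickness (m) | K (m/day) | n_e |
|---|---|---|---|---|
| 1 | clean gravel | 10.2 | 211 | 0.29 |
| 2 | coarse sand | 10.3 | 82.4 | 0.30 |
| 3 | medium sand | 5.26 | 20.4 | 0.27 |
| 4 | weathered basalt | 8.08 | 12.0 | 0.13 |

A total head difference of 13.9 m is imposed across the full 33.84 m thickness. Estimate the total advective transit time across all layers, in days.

With flow normal to the layers, continuity requires the same specific discharge q through every layer.
Σ(b_i/K_i) = 10.2/211 + 10.3/82.4 + 5.26/20.4 + 8.08/12.0 = 1.105 d.
q = Δh / Σ(b_i/K_i) = 13.9 / 1.105 = 12.58 m/day.
In each layer the seepage velocity is v_i = q/n_i, so the layer transit time is t_i = b_i·n_i / q:
  layer 1 (clean gravel): t_1 = 10.2 × 0.29 / 12.58 = 0.2350 d
  layer 2 (coarse sand): t_2 = 10.3 × 0.30 / 12.58 = 0.2455 d
  layer 3 (medium sand): t_3 = 5.26 × 0.27 / 12.58 = 0.1129 d
  layer 4 (weathered basalt): t_4 = 8.08 × 0.13 / 12.58 = 0.08347 d
Total t = Σ t_i = 0.6769 days.

0.677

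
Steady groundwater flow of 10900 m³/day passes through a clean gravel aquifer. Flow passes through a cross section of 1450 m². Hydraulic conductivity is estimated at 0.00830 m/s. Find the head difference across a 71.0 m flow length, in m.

Convert K: 0.00830 m/s × 86400 = 717.1 m/day.
From Q = K·A·i, i = Q / (K·A) = 10900 / (717.1 × 1450) = 0.01048.
Head loss Δh = i · L = 0.01048 × 71.0 = 0.7443 m.

0.744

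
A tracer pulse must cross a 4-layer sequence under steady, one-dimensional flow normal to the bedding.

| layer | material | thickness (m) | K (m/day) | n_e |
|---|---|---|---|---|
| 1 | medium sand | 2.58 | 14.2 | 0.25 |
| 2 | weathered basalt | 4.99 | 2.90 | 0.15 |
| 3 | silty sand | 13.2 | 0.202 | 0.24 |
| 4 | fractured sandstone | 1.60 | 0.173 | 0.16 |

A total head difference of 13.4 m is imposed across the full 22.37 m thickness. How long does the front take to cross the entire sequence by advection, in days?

27.5

With flow normal to the layers, continuity requires the same specific discharge q through every layer.
Σ(b_i/K_i) = 2.58/14.2 + 4.99/2.90 + 13.2/0.202 + 1.60/0.173 = 76.50 d.
q = Δh / Σ(b_i/K_i) = 13.4 / 76.50 = 0.1752 m/day.
In each layer the seepage velocity is v_i = q/n_i, so the layer transit time is t_i = b_i·n_i / q:
  layer 1 (medium sand): t_1 = 2.58 × 0.25 / 0.1752 = 3.682 d
  layer 2 (weathered basalt): t_2 = 4.99 × 0.15 / 0.1752 = 4.273 d
  layer 3 (silty sand): t_3 = 13.2 × 0.24 / 0.1752 = 18.09 d
  layer 4 (fractured sandstone): t_4 = 1.60 × 0.16 / 0.1752 = 1.461 d
Total t = Σ t_i = 27.50 days.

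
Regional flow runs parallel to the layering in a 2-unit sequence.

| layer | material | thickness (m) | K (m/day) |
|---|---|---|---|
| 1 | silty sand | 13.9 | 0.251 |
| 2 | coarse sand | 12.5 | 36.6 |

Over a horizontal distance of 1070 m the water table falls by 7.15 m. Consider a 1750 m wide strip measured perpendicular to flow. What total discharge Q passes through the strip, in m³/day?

Flow is parallel to layering, so each bed carries its own Darcy discharge and the transmissivities add.
Σ(K_i·b_i) = 0.251×13.9 + 36.6×12.5 = 461.0 m²/day.
Hydraulic gradient i = Δh / L = 7.15 / 1070 = 0.006682.
Q = Σ(K_i·b_i) · W · i = 461.0 × 1750 × 0.006682 = 5391 m³/day.

5390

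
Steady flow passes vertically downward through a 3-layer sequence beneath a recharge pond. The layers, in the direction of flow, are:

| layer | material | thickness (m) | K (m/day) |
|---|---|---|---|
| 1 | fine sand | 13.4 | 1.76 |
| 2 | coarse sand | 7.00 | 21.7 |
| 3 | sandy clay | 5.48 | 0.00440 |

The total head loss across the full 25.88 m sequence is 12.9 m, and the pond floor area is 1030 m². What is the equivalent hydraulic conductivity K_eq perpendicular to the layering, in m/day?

0.0206

Flow is perpendicular to layering, so the layers act in series and the equivalent K is the thickness-weighted harmonic mean.
Total thickness L = 13.4 + 7.00 + 5.48 = 25.88 m.
Σ(b_i/K_i) = 13.4/1.76 + 7.00/21.7 + 5.48/0.00440 = 1253 d.
K_eq = L / Σ(b_i/K_i) = 25.88 / 1253 = 0.02065 m/day.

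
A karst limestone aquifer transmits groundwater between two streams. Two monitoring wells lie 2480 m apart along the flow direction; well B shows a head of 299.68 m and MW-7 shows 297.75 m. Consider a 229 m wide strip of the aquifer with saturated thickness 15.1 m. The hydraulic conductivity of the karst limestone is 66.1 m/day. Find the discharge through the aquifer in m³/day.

Cross-sectional area A = 229 × 15.1 = 3458 m².
Hydraulic gradient i = (299.68 − 297.75) / 2480 = 1.93 / 2480 = 0.0007782.
Darcy's law: Q = K · A · i = 66.10 × 3458 × 0.0007782 = 177.9 m³/day.

178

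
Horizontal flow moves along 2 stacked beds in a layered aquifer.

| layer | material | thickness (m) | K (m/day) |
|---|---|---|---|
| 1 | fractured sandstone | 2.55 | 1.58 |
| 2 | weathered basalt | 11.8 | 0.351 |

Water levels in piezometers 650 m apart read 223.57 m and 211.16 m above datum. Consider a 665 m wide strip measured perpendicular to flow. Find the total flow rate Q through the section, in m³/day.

Flow is parallel to layering, so each bed carries its own Darcy discharge and the transmissivities add.
Σ(K_i·b_i) = 1.58×2.55 + 0.351×11.8 = 8.171 m²/day.
Hydraulic gradient i = (223.57 − 211.16) / 650 = 12.41 / 650 = 0.01909.
Q = Σ(K_i·b_i) · W · i = 8.171 × 665 × 0.01909 = 103.7 m³/day.

104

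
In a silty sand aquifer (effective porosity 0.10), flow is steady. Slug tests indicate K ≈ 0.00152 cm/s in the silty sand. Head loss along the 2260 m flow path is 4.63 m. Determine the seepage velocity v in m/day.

0.0269

Convert K: 0.00152 cm/s × 864 = 1.313 m/day.
Hydraulic gradient i = Δh / L = 4.63 / 2260 = 0.002049.
Darcy flux q = K · i = 1.313 × 0.002049 = 0.002690 m/day.
Seepage velocity v = q / n_e = 0.002690 / 0.10 = 0.02690 m/day.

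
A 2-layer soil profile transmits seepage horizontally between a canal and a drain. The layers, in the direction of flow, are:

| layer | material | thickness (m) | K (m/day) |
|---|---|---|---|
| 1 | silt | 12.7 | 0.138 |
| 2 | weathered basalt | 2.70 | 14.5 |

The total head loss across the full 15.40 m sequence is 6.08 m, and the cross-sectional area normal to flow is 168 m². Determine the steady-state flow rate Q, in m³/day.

Flow is perpendicular to layering, so the layers act in series and the equivalent K is the thickness-weighted harmonic mean.
Total thickness L = 12.7 + 2.70 = 15.40 m.
Σ(b_i/K_i) = 12.7/0.138 + 2.70/14.5 = 92.22 d.
K_eq = L / Σ(b_i/K_i) = 15.40 / 92.22 = 0.1670 m/day.
Q = K_eq · A · (Δh/L) = 0.1670 × 168 × (6.08/15.40) = 11.08 m³/day.

11.1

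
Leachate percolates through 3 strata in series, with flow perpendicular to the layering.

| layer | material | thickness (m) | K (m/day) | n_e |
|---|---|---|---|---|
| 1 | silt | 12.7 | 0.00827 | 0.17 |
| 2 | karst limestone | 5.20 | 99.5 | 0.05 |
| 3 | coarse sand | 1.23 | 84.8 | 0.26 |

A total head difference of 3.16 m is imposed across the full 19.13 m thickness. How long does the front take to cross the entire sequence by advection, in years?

With flow normal to the layers, continuity requires the same specific discharge q through every layer.
Σ(b_i/K_i) = 12.7/0.00827 + 5.20/99.5 + 1.23/84.8 = 1536 d.
q = Δh / Σ(b_i/K_i) = 3.16 / 1536 = 0.002058 m/day.
In each layer the seepage velocity is v_i = q/n_i, so the layer transit time is t_i = b_i·n_i / q:
  layer 1 (silt): t_1 = 12.7 × 0.17 / 0.002058 = 1049 d
  layer 2 (karst limestone): t_2 = 5.20 × 0.05 / 0.002058 = 126.4 d
  layer 3 (coarse sand): t_3 = 1.23 × 0.26 / 0.002058 = 155.4 d
Total t = Σ t_i = 1331 days = 3.644 years.

3.64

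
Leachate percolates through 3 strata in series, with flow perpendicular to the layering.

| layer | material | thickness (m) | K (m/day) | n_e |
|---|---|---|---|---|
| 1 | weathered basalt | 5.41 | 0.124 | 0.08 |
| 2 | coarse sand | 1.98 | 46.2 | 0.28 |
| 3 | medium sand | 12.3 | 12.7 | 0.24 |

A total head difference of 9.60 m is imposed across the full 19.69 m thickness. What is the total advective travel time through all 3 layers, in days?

With flow normal to the layers, continuity requires the same specific discharge q through every layer.
Σ(b_i/K_i) = 5.41/0.124 + 1.98/46.2 + 12.3/12.7 = 44.64 d.
q = Δh / Σ(b_i/K_i) = 9.60 / 44.64 = 0.2151 m/day.
In each layer the seepage velocity is v_i = q/n_i, so the layer transit time is t_i = b_i·n_i / q:
  layer 1 (weathered basalt): t_1 = 5.41 × 0.08 / 0.2151 = 2.013 d
  layer 2 (coarse sand): t_2 = 1.98 × 0.28 / 0.2151 = 2.578 d
  layer 3 (medium sand): t_3 = 12.3 × 0.24 / 0.2151 = 13.73 d
Total t = Σ t_i = 18.32 days.

18.3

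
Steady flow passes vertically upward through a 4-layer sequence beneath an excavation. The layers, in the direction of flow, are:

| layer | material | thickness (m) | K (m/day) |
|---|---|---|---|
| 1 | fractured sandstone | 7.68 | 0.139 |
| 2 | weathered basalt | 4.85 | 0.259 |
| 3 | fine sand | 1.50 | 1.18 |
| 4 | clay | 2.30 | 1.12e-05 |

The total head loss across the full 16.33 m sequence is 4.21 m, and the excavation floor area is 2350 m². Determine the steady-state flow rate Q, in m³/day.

0.0482

Flow is perpendicular to layering, so the layers act in series and the equivalent K is the thickness-weighted harmonic mean.
Total thickness L = 7.68 + 4.85 + 1.50 + 2.30 = 16.33 m.
Σ(b_i/K_i) = 7.68/0.139 + 4.85/0.259 + 1.50/1.18 + 2.30/1.12e-05 = 2.054e+05 d.
K_eq = L / Σ(b_i/K_i) = 16.33 / 2.054e+05 = 7.949e-05 m/day.
Q = K_eq · A · (Δh/L) = 7.949e-05 × 2350 × (4.21/16.33) = 0.04816 m³/day.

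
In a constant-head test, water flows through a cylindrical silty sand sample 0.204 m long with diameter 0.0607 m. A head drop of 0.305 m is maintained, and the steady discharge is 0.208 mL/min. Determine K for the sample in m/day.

0.0692

Cross-sectional area A = π·(d/2)² = π × (0.0607/2)² = 0.002894 m².
Convert discharge: 0.208 mL/min = 3.467e-09 m³/s.
Darcy's law rearranged: K = Q·L / (A·Δh) = 3.467e-09 × 0.204 / (0.002894 × 0.305) = 8.013e-07 m/s = 0.06923 m/day.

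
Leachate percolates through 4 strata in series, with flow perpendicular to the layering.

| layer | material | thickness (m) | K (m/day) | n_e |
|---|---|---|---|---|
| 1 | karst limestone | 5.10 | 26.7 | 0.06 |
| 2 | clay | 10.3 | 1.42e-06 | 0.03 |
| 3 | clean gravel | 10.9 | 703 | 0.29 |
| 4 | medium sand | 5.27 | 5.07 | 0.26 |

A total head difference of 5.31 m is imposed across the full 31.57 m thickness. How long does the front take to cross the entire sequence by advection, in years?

With flow normal to the layers, continuity requires the same specific discharge q through every layer.
Σ(b_i/K_i) = 5.10/26.7 + 10.3/1.42e-06 + 10.9/703 + 5.27/5.07 = 7.254e+06 d.
q = Δh / Σ(b_i/K_i) = 5.31 / 7.254e+06 = 7.321e-07 m/day.
In each layer the seepage velocity is v_i = q/n_i, so the layer transit time is t_i = b_i·n_i / q:
  layer 1 (karst limestone): t_1 = 5.10 × 0.06 / 7.321e-07 = 4.180e+05 d
  layer 2 (clay): t_2 = 10.3 × 0.03 / 7.321e-07 = 4.221e+05 d
  layer 3 (clean gravel): t_3 = 10.9 × 0.29 / 7.321e-07 = 4.318e+06 d
  layer 4 (medium sand): t_4 = 5.27 × 0.26 / 7.321e-07 = 1.872e+06 d
Total t = Σ t_i = 7.030e+06 days = 19246 years.

19200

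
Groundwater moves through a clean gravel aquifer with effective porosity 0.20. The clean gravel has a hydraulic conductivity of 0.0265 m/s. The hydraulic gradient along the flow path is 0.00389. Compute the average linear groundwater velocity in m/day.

Convert K: 0.0265 m/s × 86400 = 2290 m/day.
Hydraulic gradient i = 0.00389.
Darcy flux q = K · i = 2290 × 0.003890 = 8.907 m/day.
Seepage velocity v = q / n_e = 8.907 / 0.20 = 44.53 m/day.

44.5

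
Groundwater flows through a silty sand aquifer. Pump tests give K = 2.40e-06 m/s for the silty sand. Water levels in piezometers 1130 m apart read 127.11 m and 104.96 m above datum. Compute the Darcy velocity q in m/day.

0.00406

Convert K: 2.40e-06 m/s × 86400 = 0.2074 m/day.
Hydraulic gradient i = (127.11 − 104.96) / 1130 = 22.15 / 1130 = 0.01960.
Specific discharge q = K · i = 0.2074 × 0.01960 = 0.004065 m/day.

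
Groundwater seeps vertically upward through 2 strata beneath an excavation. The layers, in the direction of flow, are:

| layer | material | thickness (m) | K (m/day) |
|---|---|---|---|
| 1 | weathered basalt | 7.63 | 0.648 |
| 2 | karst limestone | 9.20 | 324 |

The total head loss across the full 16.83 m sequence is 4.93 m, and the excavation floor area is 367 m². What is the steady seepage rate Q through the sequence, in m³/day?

Flow is perpendicular to layering, so the layers act in series and the equivalent K is the thickness-weighted harmonic mean.
Total thickness L = 7.63 + 9.20 = 16.83 m.
Σ(b_i/K_i) = 7.63/0.648 + 9.20/324 = 11.80 d.
K_eq = L / Σ(b_i/K_i) = 16.83 / 11.80 = 1.426 m/day.
Q = K_eq · A · (Δh/L) = 1.426 × 367 × (4.93/16.83) = 153.3 m³/day.

153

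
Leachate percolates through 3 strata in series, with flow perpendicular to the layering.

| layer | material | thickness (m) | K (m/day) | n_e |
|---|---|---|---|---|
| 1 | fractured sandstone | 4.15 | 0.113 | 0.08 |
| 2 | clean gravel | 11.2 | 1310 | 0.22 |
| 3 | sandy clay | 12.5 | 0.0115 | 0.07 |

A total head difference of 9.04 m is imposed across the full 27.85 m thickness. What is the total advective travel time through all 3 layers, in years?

1.25

With flow normal to the layers, continuity requires the same specific discharge q through every layer.
Σ(b_i/K_i) = 4.15/0.113 + 11.2/1310 + 12.5/0.0115 = 1124 d.
q = Δh / Σ(b_i/K_i) = 9.04 / 1124 = 0.008045 m/day.
In each layer the seepage velocity is v_i = q/n_i, so the layer transit time is t_i = b_i·n_i / q:
  layer 1 (fractured sandstone): t_1 = 4.15 × 0.08 / 0.008045 = 41.27 d
  layer 2 (clean gravel): t_2 = 11.2 × 0.22 / 0.008045 = 306.3 d
  layer 3 (sandy clay): t_3 = 12.5 × 0.07 / 0.008045 = 108.8 d
Total t = Σ t_i = 456.3 days = 1.249 years.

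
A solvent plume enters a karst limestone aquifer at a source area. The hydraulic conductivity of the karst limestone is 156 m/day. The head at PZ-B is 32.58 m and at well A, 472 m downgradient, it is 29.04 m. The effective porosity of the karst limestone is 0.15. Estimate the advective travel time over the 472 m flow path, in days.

Hydraulic gradient i = (32.58 − 29.04) / 472 = 3.54 / 472 = 0.007500.
Darcy flux q = K · i = 156.0 × 0.007500 = 1.170 m/day.
Seepage velocity v = q / n_e = 1.170 / 0.15 = 7.800 m/day.
Travel time t = L / v = 472 / 7.800 = 60.51 days.

60.5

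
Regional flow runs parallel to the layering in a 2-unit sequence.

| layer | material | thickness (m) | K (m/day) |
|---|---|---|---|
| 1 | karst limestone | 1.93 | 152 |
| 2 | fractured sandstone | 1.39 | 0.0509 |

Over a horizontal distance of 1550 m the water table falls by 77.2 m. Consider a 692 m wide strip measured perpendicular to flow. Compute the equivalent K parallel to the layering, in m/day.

88.4

Flow is parallel to layering, so each bed carries its own Darcy discharge and the transmissivities add.
Σ(K_i·b_i) = 152×1.93 + 0.0509×1.39 = 293.4 m²/day.
Total thickness b = 3.320 m, so K_eq = Σ(K_i·b_i)/b = 88.38 m/day.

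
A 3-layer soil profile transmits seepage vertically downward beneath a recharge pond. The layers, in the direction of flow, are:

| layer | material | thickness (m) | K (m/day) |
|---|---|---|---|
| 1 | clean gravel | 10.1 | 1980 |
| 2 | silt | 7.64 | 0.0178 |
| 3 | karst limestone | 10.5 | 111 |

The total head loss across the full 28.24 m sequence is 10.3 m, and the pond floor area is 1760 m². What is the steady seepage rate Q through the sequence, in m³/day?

42.2

Flow is perpendicular to layering, so the layers act in series and the equivalent K is the thickness-weighted harmonic mean.
Total thickness L = 10.1 + 7.64 + 10.5 = 28.24 m.
Σ(b_i/K_i) = 10.1/1980 + 7.64/0.0178 + 10.5/111 = 429.3 d.
K_eq = L / Σ(b_i/K_i) = 28.24 / 429.3 = 0.06578 m/day.
Q = K_eq · A · (Δh/L) = 0.06578 × 1760 × (10.3/28.24) = 42.23 m³/day.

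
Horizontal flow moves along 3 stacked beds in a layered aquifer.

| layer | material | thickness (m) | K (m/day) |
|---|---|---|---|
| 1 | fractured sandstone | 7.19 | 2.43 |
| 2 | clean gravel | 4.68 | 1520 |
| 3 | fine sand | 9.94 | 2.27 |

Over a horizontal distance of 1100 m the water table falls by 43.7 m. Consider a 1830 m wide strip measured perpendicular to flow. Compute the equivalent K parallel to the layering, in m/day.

328

Flow is parallel to layering, so each bed carries its own Darcy discharge and the transmissivities add.
Σ(K_i·b_i) = 2.43×7.19 + 1520×4.68 + 2.27×9.94 = 7154 m²/day.
Total thickness b = 21.81 m, so K_eq = Σ(K_i·b_i)/b = 328.0 m/day.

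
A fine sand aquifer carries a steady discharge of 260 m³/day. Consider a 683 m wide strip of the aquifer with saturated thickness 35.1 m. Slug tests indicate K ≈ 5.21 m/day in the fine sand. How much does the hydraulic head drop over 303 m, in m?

0.631

Cross-sectional area A = 683 × 35.1 = 23973 m².
From Q = K·A·i, i = Q / (K·A) = 260 / (5.210 × 23973) = 0.002082.
Head loss Δh = i · L = 0.002082 × 303 = 0.6307 m.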